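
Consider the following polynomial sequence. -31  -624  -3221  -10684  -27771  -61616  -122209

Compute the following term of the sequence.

First differences: -593, -2597, -7463, -17087, -33845, -60593
Second differences: -2004, -4866, -9624, -16758, -26748
Third differences: -2862, -4758, -7134, -9990
Fourth differences: -1896, -2376, -2856
Fifth differences: -480, -480
Constant fifth difference = -480, so extend:
-2856 − 480 = -3336;  -9990 − 3336 = -13326;  -26748 − 13326 = -40074;  -60593 − 40074 = -100667;  -122209 − 100667 = -222876

-222876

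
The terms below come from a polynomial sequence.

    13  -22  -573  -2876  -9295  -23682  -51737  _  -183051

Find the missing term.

Using the first 7 terms:
D1: -35  -551  -2303  -6419  -14387  -28055
D2: -516  -1752  -4116  -7968  -13668
D3: -1236  -2364  -3852  -5700
D4: -1128  -1488  -1848
D5: -360  -360
Constant fifth difference = -360.
Extend forward: -1848 − 360 = -2208;  -5700 − 2208 = -7908;  -13668 − 7908 = -21576;  -28055 − 21576 = -49631;  -51737 − 49631 = -101368

-101368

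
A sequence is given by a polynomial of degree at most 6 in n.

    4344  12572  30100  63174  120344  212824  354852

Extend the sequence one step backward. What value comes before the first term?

8228  17528  33074  57170  92480  142028
9300  15546  24096  35310  49548
6246  8550  11214  14238
2304  2664  3024
360  360
The fifth differences are constant at 360.
Work back: 2304 − 360 = 1944;  6246 − 1944 = 4302;  9300 − 4302 = 4998;  8228 − 4998 = 3230;  4344 − 3230 = 1114

1114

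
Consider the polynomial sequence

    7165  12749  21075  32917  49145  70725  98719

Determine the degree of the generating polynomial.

4

D1: 5584, 8326, 11842, 16228, 21580, 27994
D2: 2742, 3516, 4386, 5352, 6414
D3: 774, 870, 966, 1062
D4: 96, 96, 96
The fourth differences are constant, so the polynomial has degree 4.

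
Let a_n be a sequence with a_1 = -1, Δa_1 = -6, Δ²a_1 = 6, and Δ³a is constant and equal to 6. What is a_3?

-7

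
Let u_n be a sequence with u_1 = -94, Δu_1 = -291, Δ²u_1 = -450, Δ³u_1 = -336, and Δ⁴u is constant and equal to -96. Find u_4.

Build the table forward from the leading diagonal:
D4: -96, -96, -96, -96
D3: -336, -432, -528, -624
D2: -450, -786, -1218, -1746
D1: -291, -741, -1527, -2745
u: -94, -385, -1126, -2653

-2653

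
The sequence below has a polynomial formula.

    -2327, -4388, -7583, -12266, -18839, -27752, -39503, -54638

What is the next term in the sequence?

-73751

D1: -2061  -3195  -4683  -6573  -8913  -11751  -15135
D2: -1134  -1488  -1890  -2340  -2838  -3384
D3: -354  -402  -450  -498  -546
D4: -48  -48  -48  -48
Constant fourth difference = -48, so extend:
-546 − 48 = -594;  -3384 − 594 = -3978;  -15135 − 3978 = -19113;  -54638 − 19113 = -73751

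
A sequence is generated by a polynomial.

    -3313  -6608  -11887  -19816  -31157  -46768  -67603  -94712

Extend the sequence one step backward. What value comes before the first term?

First differences: -3295  -5279  -7929  -11341  -15611  -20835  -27109
Second differences: -1984  -2650  -3412  -4270  -5224  -6274
Third differences: -666  -762  -858  -954  -1050
Fourth differences: -96  -96  -96  -96
The fourth differences are constant at -96.
Work back: -666 + 96 = -570;  -1984 + 570 = -1414;  -3295 + 1414 = -1881;  -3313 + 1881 = -1432

-1432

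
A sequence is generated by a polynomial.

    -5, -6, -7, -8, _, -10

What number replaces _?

-9

Using the first 4 terms:
D1: -1, -1, -1
Constant first difference = -1.
Extend forward: -8 − 1 = -9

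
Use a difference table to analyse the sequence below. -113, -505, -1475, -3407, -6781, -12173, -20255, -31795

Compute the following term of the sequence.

D1: -392, -970, -1932, -3374, -5392, -8082, -11540
D2: -578, -962, -1442, -2018, -2690, -3458
D3: -384, -480, -576, -672, -768
D4: -96, -96, -96, -96
The fourth differences are constant (-96).
-768 − 96 = -864;  -3458 − 864 = -4322;  -11540 − 4322 = -15862;  -31795 − 15862 = -47657

-47657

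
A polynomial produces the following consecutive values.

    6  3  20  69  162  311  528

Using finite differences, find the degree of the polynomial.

-3, 17, 49, 93, 149, 217
20, 32, 44, 56, 68
12, 12, 12, 12
The third differences are constant, so the polynomial has degree 3.

3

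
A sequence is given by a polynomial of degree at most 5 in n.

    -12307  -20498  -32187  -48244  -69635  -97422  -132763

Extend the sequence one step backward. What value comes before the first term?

-6840

First differences: -8191, -11689, -16057, -21391, -27787, -35341
Second differences: -3498, -4368, -5334, -6396, -7554
Third differences: -870, -966, -1062, -1158
Fourth differences: -96, -96, -96
The fourth differences are constant at -96.
Work back: -870 + 96 = -774;  -3498 + 774 = -2724;  -8191 + 2724 = -5467;  -12307 + 5467 = -6840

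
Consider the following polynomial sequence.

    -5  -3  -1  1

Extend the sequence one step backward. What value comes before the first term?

-7

First differences: 2  2  2
The first differences are constant at 2.
Work back: -5 − 2 = -7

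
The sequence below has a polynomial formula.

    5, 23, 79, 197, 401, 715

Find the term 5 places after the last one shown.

4775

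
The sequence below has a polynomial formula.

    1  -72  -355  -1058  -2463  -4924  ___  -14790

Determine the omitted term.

-8867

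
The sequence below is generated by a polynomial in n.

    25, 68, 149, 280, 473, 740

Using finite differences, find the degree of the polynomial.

First differences: 43, 81, 131, 193, 267
Second differences: 38, 50, 62, 74
Third differences: 12, 12, 12
The third differences are constant, so the polynomial has degree 3.

3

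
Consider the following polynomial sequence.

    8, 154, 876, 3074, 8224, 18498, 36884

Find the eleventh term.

Δ: 146 , 722 , 2198 , 5150 , 10274 , 18386
Δ²: 576 , 1476 , 2952 , 5124 , 8112
Δ³: 900 , 1476 , 2172 , 2988
Δ⁴: 576 , 696 , 816
Δ⁵: 120 , 120
The fifth differences are constant (120).
816 + 120 = 936;  2988 + 936 = 3924;  8112 + 3924 = 12036;  18386 + 12036 = 30422;  36884 + 30422 = 67306
936 + 120 = 1056;  3924 + 1056 = 4980;  12036 + 4980 = 17016;  30422 + 17016 = 47438;  67306 + 47438 = 114744
1056 + 120 = 1176;  4980 + 1176 = 6156;  17016 + 6156 = 23172;  47438 + 23172 = 70610;  114744 + 70610 = 185354
1176 + 120 = 1296;  6156 + 1296 = 7452;  23172 + 7452 = 30624;  70610 + 30624 = 101234;  185354 + 101234 = 286588

286588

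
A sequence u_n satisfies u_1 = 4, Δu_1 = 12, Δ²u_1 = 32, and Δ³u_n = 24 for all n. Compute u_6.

624

Build the table forward from the leading diagonal:
Third differences: 24, 24, 24, 24, 24, 24
Second differences: 32, 56, 80, 104, 128, 152
First differences: 12, 44, 100, 180, 284, 412
u: 4, 16, 60, 160, 340, 624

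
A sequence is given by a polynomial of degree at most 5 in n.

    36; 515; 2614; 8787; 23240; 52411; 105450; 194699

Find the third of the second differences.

Δ: 479, 2099, 6173, 14453, 29171, 53039, 89249
Δ²: 1620, 4074, 8280, 14718, 23868, 36210
Δ³: 2454, 4206, 6438, 9150, 12342
Δ⁴: 1752, 2232, 2712, 3192
Δ⁵: 480, 480, 480

8280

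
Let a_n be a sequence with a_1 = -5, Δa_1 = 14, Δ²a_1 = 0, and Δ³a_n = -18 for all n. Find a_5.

Build the table forward from the leading diagonal:
D3: -18  -18  -18  -18  -18
D2: 0  -18  -36  -54  -72
D1: 14  14  -4  -40  -94
a: -5  9  23  19  -21

-21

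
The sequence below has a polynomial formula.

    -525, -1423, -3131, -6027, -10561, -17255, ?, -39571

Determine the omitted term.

Using the first 6 terms:
D1: -898, -1708, -2896, -4534, -6694
D2: -810, -1188, -1638, -2160
D3: -378, -450, -522
D4: -72, -72
Constant fourth difference = -72.
Extend forward: -522 − 72 = -594;  -2160 − 594 = -2754;  -6694 − 2754 = -9448;  -17255 − 9448 = -26703

-26703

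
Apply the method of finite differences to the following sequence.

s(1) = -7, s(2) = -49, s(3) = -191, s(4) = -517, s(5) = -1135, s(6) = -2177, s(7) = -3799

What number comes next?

First differences: -42, -142, -326, -618, -1042, -1622
Second differences: -100, -184, -292, -424, -580
Third differences: -84, -108, -132, -156
Fourth differences: -24, -24, -24
Constant fourth difference = -24, so extend:
-156 − 24 = -180;  -580 − 180 = -760;  -1622 − 760 = -2382;  -3799 − 2382 = -6181

-6181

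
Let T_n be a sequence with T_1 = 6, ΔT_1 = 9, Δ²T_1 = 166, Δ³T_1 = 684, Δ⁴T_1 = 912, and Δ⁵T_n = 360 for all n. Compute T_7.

Build the table forward from the leading diagonal:
Δ⁵: 360  360  360  360  360  360  360
Δ⁴: 912  1272  1632  1992  2352  2712  3072
Δ³: 684  1596  2868  4500  6492  8844  11556
Δ²: 166  850  2446  5314  9814  16306  25150
Δ: 9  175  1025  3471  8785  18599  34905
T: 6  15  190  1215  4686  13471  32070

32070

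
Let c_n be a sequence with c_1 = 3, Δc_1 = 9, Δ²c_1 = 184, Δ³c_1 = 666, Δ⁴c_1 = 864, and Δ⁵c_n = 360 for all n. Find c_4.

Build the table forward from the leading diagonal:
Δ⁵: 360, 360, 360, 360
Δ⁴: 864, 1224, 1584, 1944
Δ³: 666, 1530, 2754, 4338
Δ²: 184, 850, 2380, 5134
Δ: 9, 193, 1043, 3423
c: 3, 12, 205, 1248

1248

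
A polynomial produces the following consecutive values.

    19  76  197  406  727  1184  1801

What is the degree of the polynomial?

First differences: 57, 121, 209, 321, 457, 617
Second differences: 64, 88, 112, 136, 160
Third differences: 24, 24, 24, 24
The third differences are constant, so the polynomial has degree 3.

3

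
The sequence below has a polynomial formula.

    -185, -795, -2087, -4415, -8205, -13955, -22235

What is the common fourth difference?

Δ: -610, -1292, -2328, -3790, -5750, -8280
Δ²: -682, -1036, -1462, -1960, -2530
Δ³: -354, -426, -498, -570
Δ⁴: -72, -72, -72

-72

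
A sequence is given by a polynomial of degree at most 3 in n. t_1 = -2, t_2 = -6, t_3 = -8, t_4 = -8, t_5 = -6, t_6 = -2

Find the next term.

4

First differences: -4, -2, 0, 2, 4
Second differences: 2, 2, 2, 2
The second differences are constant (2).
4 + 2 = 6;  -2 + 6 = 4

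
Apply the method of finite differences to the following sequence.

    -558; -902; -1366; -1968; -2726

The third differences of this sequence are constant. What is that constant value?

-18

Δ: -344, -464, -602, -758
Δ²: -120, -138, -156
Δ³: -18, -18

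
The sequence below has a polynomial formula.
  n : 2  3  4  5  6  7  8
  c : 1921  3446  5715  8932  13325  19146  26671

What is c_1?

First differences: 1525, 2269, 3217, 4393, 5821, 7525
Second differences: 744, 948, 1176, 1428, 1704
Third differences: 204, 228, 252, 276
Fourth differences: 24, 24, 24
The fourth differences are constant at 24.
Work back: 204 − 24 = 180;  744 − 180 = 564;  1525 − 564 = 961;  1921 − 961 = 960

960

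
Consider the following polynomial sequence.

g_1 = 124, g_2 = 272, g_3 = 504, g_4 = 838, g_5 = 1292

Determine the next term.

1884

Δ: 148  232  334  454
Δ²: 84  102  120
Δ³: 18  18
Constant third difference = 18, so extend:
120 + 18 = 138;  454 + 138 = 592;  1292 + 592 = 1884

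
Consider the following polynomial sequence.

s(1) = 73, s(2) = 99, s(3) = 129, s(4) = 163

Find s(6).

243

26, 30, 34
4, 4
The second differences are constant (4).
34 + 4 = 38;  163 + 38 = 201
38 + 4 = 42;  201 + 42 = 243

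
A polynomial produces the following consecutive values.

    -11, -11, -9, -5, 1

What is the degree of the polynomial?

D1: 0, 2, 4, 6
D2: 2, 2, 2
The second differences are constant, so the polynomial has degree 2.

2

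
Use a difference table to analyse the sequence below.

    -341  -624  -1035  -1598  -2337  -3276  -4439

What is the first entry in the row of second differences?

-128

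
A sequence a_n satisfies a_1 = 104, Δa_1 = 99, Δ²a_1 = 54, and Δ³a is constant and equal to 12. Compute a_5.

872

Build the table forward from the leading diagonal:
D3: 12  12  12  12  12
D2: 54  66  78  90  102
D1: 99  153  219  297  387
a: 104  203  356  575  872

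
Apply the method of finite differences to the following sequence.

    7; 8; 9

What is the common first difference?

First differences: 1, 1

1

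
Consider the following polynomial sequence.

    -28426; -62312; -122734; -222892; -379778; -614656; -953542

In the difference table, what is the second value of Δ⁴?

-4272

Δ: -33886, -60422, -100158, -156886, -234878, -338886
Δ²: -26536, -39736, -56728, -77992, -104008
Δ³: -13200, -16992, -21264, -26016
Δ⁴: -3792, -4272, -4752
Δ⁵: -480, -480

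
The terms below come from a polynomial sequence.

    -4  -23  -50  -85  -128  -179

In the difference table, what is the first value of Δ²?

-8

First differences: -19, -27, -35, -43, -51
Second differences: -8, -8, -8, -8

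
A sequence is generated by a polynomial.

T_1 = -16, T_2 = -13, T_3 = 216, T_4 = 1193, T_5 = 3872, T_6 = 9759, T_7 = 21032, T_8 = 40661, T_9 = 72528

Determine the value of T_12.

296577

D1: 3, 229, 977, 2679, 5887, 11273, 19629, 31867
D2: 226, 748, 1702, 3208, 5386, 8356, 12238
D3: 522, 954, 1506, 2178, 2970, 3882
D4: 432, 552, 672, 792, 912
D5: 120, 120, 120, 120
Constant fifth difference = 120, so extend:
912 + 120 = 1032;  3882 + 1032 = 4914;  12238 + 4914 = 17152;  31867 + 17152 = 49019;  72528 + 49019 = 121547
1032 + 120 = 1152;  4914 + 1152 = 6066;  17152 + 6066 = 23218;  49019 + 23218 = 72237;  121547 + 72237 = 193784
1152 + 120 = 1272;  6066 + 1272 = 7338;  23218 + 7338 = 30556;  72237 + 30556 = 102793;  193784 + 102793 = 296577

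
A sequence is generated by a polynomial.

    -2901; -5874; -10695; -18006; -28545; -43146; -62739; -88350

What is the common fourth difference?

-96

First differences: -2973, -4821, -7311, -10539, -14601, -19593, -25611
Second differences: -1848, -2490, -3228, -4062, -4992, -6018
Third differences: -642, -738, -834, -930, -1026
Fourth differences: -96, -96, -96, -96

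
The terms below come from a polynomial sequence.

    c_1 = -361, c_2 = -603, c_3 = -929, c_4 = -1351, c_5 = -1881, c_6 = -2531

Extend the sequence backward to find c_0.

-191

Δ: -242, -326, -422, -530, -650
Δ²: -84, -96, -108, -120
Δ³: -12, -12, -12
The third differences are constant at -12.
Work back: -84 + 12 = -72;  -242 + 72 = -170;  -361 + 170 = -191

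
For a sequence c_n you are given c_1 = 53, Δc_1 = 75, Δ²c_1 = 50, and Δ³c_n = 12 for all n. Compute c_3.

Build the table forward from the leading diagonal:
Δ³: 12, 12, 12
Δ²: 50, 62, 74
Δ: 75, 125, 187
c: 53, 128, 253

253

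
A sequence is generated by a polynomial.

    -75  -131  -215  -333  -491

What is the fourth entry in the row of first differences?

-158

First differences: -56, -84, -118, -158
Second differences: -28, -34, -40
Third differences: -6, -6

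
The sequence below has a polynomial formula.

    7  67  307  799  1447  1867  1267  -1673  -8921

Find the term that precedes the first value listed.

First differences: 60, 240, 492, 648, 420, -600, -2940, -7248
Second differences: 180, 252, 156, -228, -1020, -2340, -4308
Third differences: 72, -96, -384, -792, -1320, -1968
Fourth differences: -168, -288, -408, -528, -648
Fifth differences: -120, -120, -120, -120
The fifth differences are constant at -120.
Work back: -168 + 120 = -48;  72 + 48 = 120;  180 − 120 = 60;  60 − 60 = 0;  7 + 0 = 7

7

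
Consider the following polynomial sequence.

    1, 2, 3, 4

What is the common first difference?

1

Δ: 1, 1, 1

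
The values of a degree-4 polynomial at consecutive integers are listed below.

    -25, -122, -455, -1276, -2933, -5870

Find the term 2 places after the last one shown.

-17840

-97  -333  -821  -1657  -2937
-236  -488  -836  -1280
-252  -348  -444
-96  -96
The fourth differences are constant (-96).
-444 − 96 = -540;  -1280 − 540 = -1820;  -2937 − 1820 = -4757;  -5870 − 4757 = -10627
-540 − 96 = -636;  -1820 − 636 = -2456;  -4757 − 2456 = -7213;  -10627 − 7213 = -17840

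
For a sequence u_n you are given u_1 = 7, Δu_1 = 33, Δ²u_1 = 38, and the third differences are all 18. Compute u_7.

1135

Build the table forward from the leading diagonal:
D3: 18  18  18  18  18  18  18
D2: 38  56  74  92  110  128  146
D1: 33  71  127  201  293  403  531
u: 7  40  111  238  439  732  1135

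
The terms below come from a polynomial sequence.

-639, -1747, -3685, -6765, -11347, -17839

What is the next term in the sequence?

D1: -1108, -1938, -3080, -4582, -6492
D2: -830, -1142, -1502, -1910
D3: -312, -360, -408
D4: -48, -48
The fourth differences are constant (-48).
-408 − 48 = -456;  -1910 − 456 = -2366;  -6492 − 2366 = -8858;  -17839 − 8858 = -26697

-26697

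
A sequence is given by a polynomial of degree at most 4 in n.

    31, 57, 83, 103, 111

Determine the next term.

26  26  20  8
0  -6  -12
-6  -6
Constant third difference = -6, so extend:
-12 − 6 = -18;  8 − 18 = -10;  111 − 10 = 101

101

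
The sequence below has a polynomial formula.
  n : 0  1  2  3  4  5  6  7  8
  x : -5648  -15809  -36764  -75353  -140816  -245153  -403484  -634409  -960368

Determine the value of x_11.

First differences: -10161, -20955, -38589, -65463, -104337, -158331, -230925, -325959
Second differences: -10794, -17634, -26874, -38874, -53994, -72594, -95034
Third differences: -6840, -9240, -12000, -15120, -18600, -22440
Fourth differences: -2400, -2760, -3120, -3480, -3840
Fifth differences: -360, -360, -360, -360
The fifth differences are constant (-360).
-3840 − 360 = -4200;  -22440 − 4200 = -26640;  -95034 − 26640 = -121674;  -325959 − 121674 = -447633;  -960368 − 447633 = -1408001
-4200 − 360 = -4560;  -26640 − 4560 = -31200;  -121674 − 31200 = -152874;  -447633 − 152874 = -600507;  -1408001 − 600507 = -2008508
-4560 − 360 = -4920;  -31200 − 4920 = -36120;  -152874 − 36120 = -188994;  -600507 − 188994 = -789501;  -2008508 − 789501 = -2798009

-2798009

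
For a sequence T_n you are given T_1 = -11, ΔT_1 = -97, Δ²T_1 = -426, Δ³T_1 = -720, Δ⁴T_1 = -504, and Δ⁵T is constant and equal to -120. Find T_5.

Build the table forward from the leading diagonal:
Δ⁵: -120  -120  -120  -120  -120
Δ⁴: -504  -624  -744  -864  -984
Δ³: -720  -1224  -1848  -2592  -3456
Δ²: -426  -1146  -2370  -4218  -6810
Δ: -97  -523  -1669  -4039  -8257
T: -11  -108  -631  -2300  -6339

-6339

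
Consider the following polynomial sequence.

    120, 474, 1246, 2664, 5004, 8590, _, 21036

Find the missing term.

13794

Using the first 6 terms:
D1: 354, 772, 1418, 2340, 3586
D2: 418, 646, 922, 1246
D3: 228, 276, 324
D4: 48, 48
Constant fourth difference = 48.
Extend forward: 324 + 48 = 372;  1246 + 372 = 1618;  3586 + 1618 = 5204;  8590 + 5204 = 13794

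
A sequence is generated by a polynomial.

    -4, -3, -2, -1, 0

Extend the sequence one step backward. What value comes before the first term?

-5

First differences: 1, 1, 1, 1
The first differences are constant at 1.
Work back: -4 − 1 = -5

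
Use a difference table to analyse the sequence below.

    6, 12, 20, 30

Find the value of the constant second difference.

2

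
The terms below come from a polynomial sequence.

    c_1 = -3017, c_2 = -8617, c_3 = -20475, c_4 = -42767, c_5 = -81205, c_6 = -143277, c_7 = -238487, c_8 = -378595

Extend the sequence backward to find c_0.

-795

-5600  -11858  -22292  -38438  -62072  -95210  -140108
-6258  -10434  -16146  -23634  -33138  -44898
-4176  -5712  -7488  -9504  -11760
-1536  -1776  -2016  -2256
-240  -240  -240
The fifth differences are constant at -240.
Work back: -1536 + 240 = -1296;  -4176 + 1296 = -2880;  -6258 + 2880 = -3378;  -5600 + 3378 = -2222;  -3017 + 2222 = -795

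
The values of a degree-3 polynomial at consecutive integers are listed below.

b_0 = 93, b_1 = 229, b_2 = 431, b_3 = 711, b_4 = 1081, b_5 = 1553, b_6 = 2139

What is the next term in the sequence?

2851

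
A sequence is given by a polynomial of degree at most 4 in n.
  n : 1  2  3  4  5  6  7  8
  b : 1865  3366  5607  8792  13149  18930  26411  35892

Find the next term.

47697

First differences: 1501  2241  3185  4357  5781  7481  9481
Second differences: 740  944  1172  1424  1700  2000
Third differences: 204  228  252  276  300
Fourth differences: 24  24  24  24
Constant fourth difference = 24, so extend:
300 + 24 = 324;  2000 + 324 = 2324;  9481 + 2324 = 11805;  35892 + 11805 = 47697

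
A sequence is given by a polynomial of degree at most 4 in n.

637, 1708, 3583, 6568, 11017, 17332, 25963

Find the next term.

37408

D1: 1071 , 1875 , 2985 , 4449 , 6315 , 8631
D2: 804 , 1110 , 1464 , 1866 , 2316
D3: 306 , 354 , 402 , 450
D4: 48 , 48 , 48
Constant fourth difference = 48, so extend:
450 + 48 = 498;  2316 + 498 = 2814;  8631 + 2814 = 11445;  25963 + 11445 = 37408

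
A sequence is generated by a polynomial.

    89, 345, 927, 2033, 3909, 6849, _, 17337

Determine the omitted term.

11195

Using the first 6 terms:
D1: 256, 582, 1106, 1876, 2940
D2: 326, 524, 770, 1064
D3: 198, 246, 294
D4: 48, 48
Constant fourth difference = 48.
Extend forward: 294 + 48 = 342;  1064 + 342 = 1406;  2940 + 1406 = 4346;  6849 + 4346 = 11195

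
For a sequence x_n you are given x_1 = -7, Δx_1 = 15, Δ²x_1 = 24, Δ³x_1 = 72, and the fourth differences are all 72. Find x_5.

557

Build the table forward from the leading diagonal:
Δ⁴: 72  72  72  72  72
Δ³: 72  144  216  288  360
Δ²: 24  96  240  456  744
Δ: 15  39  135  375  831
x: -7  8  47  182  557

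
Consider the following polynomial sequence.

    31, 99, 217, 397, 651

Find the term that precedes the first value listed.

1

Δ: 68  118  180  254
Δ²: 50  62  74
Δ³: 12  12
The third differences are constant at 12.
Work back: 50 − 12 = 38;  68 − 38 = 30;  31 − 30 = 1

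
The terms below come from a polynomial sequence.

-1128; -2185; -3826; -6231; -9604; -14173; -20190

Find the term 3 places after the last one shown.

-49809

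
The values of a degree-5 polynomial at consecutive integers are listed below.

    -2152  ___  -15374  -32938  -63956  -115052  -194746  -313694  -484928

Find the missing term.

Using the last 7 terms:
D1: -17564  -31018  -51096  -79694  -118948  -171234
D2: -13454  -20078  -28598  -39254  -52286
D3: -6624  -8520  -10656  -13032
D4: -1896  -2136  -2376
D5: -240  -240
Constant fifth difference = -240.
Extend backward: -1896 + 240 = -1656;  -6624 + 1656 = -4968;  -13454 + 4968 = -8486;  -17564 + 8486 = -9078;  -15374 + 9078 = -6296

-6296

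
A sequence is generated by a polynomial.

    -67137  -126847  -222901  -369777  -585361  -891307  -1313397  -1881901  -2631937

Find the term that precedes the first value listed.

First differences: -59710  -96054  -146876  -215584  -305946  -422090  -568504  -750036
Second differences: -36344  -50822  -68708  -90362  -116144  -146414  -181532
Third differences: -14478  -17886  -21654  -25782  -30270  -35118
Fourth differences: -3408  -3768  -4128  -4488  -4848
Fifth differences: -360  -360  -360  -360
The fifth differences are constant at -360.
Work back: -3408 + 360 = -3048;  -14478 + 3048 = -11430;  -36344 + 11430 = -24914;  -59710 + 24914 = -34796;  -67137 + 34796 = -32341

-32341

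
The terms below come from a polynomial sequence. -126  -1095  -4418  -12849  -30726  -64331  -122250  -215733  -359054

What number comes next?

-569871

First differences: -969 , -3323 , -8431 , -17877 , -33605 , -57919 , -93483 , -143321
Second differences: -2354 , -5108 , -9446 , -15728 , -24314 , -35564 , -49838
Third differences: -2754 , -4338 , -6282 , -8586 , -11250 , -14274
Fourth differences: -1584 , -1944 , -2304 , -2664 , -3024
Fifth differences: -360 , -360 , -360 , -360
Constant fifth difference = -360, so extend:
-3024 − 360 = -3384;  -14274 − 3384 = -17658;  -49838 − 17658 = -67496;  -143321 − 67496 = -210817;  -359054 − 210817 = -569871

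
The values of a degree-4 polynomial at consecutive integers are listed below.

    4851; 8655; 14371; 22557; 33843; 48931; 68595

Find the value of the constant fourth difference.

D1: 3804, 5716, 8186, 11286, 15088, 19664
D2: 1912, 2470, 3100, 3802, 4576
D3: 558, 630, 702, 774
D4: 72, 72, 72

72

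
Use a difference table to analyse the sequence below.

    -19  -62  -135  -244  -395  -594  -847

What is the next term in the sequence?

-1160

D1: -43 , -73 , -109 , -151 , -199 , -253
D2: -30 , -36 , -42 , -48 , -54
D3: -6 , -6 , -6 , -6
Constant third difference = -6, so extend:
-54 − 6 = -60;  -253 − 60 = -313;  -847 − 313 = -1160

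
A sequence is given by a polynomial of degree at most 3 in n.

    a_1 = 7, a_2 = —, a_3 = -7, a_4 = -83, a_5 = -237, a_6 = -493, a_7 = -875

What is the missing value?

15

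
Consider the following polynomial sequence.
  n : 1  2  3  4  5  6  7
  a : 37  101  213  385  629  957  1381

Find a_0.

9

Δ: 64  112  172  244  328  424
Δ²: 48  60  72  84  96
Δ³: 12  12  12  12
The third differences are constant at 12.
Work back: 48 − 12 = 36;  64 − 36 = 28;  37 − 28 = 9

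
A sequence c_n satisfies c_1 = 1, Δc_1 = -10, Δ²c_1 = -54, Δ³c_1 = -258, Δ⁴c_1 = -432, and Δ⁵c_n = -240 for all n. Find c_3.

Build the table forward from the leading diagonal:
D5: -240, -240, -240
D4: -432, -672, -912
D3: -258, -690, -1362
D2: -54, -312, -1002
D1: -10, -64, -376
c: 1, -9, -73

-73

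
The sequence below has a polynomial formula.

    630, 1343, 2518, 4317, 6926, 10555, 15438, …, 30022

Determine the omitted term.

Using the first 7 terms:
Δ: 713  1175  1799  2609  3629  4883
Δ²: 462  624  810  1020  1254
Δ³: 162  186  210  234
Δ⁴: 24  24  24
Constant fourth difference = 24.
Extend forward: 234 + 24 = 258;  1254 + 258 = 1512;  4883 + 1512 = 6395;  15438 + 6395 = 21833

21833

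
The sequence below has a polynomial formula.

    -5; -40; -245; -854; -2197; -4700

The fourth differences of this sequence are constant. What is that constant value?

-96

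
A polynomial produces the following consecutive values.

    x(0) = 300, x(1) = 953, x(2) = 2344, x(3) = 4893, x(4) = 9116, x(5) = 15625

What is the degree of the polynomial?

D1: 653, 1391, 2549, 4223, 6509
D2: 738, 1158, 1674, 2286
D3: 420, 516, 612
D4: 96, 96
The fourth differences are constant, so the polynomial has degree 4.

4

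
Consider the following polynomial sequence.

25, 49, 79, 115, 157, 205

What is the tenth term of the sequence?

457

First differences: 24, 30, 36, 42, 48
Second differences: 6, 6, 6, 6
Second differences constant at 6.
48 + 6 = 54;  205 + 54 = 259
54 + 6 = 60;  259 + 60 = 319
60 + 6 = 66;  319 + 66 = 385
66 + 6 = 72;  385 + 72 = 457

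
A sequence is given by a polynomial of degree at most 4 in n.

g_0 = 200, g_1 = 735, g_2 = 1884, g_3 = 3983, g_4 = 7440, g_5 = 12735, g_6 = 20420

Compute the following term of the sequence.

31119

535 , 1149 , 2099 , 3457 , 5295 , 7685
614 , 950 , 1358 , 1838 , 2390
336 , 408 , 480 , 552
72 , 72 , 72
Fourth differences constant at 72.
552 + 72 = 624;  2390 + 624 = 3014;  7685 + 3014 = 10699;  20420 + 10699 = 31119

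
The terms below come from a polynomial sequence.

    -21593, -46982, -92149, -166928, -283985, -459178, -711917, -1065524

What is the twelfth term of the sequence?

-4112152

First differences: -25389, -45167, -74779, -117057, -175193, -252739, -353607
Second differences: -19778, -29612, -42278, -58136, -77546, -100868
Third differences: -9834, -12666, -15858, -19410, -23322
Fourth differences: -2832, -3192, -3552, -3912
Fifth differences: -360, -360, -360
Constant fifth difference = -360, so extend:
-3912 − 360 = -4272;  -23322 − 4272 = -27594;  -100868 − 27594 = -128462;  -353607 − 128462 = -482069;  -1065524 − 482069 = -1547593
-4272 − 360 = -4632;  -27594 − 4632 = -32226;  -128462 − 32226 = -160688;  -482069 − 160688 = -642757;  -1547593 − 642757 = -2190350
-4632 − 360 = -4992;  -32226 − 4992 = -37218;  -160688 − 37218 = -197906;  -642757 − 197906 = -840663;  -2190350 − 840663 = -3031013
-4992 − 360 = -5352;  -37218 − 5352 = -42570;  -197906 − 42570 = -240476;  -840663 − 240476 = -1081139;  -3031013 − 1081139 = -4112152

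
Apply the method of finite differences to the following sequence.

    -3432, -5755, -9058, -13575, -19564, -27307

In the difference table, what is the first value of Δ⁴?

D1: -2323, -3303, -4517, -5989, -7743
D2: -980, -1214, -1472, -1754
D3: -234, -258, -282
D4: -24, -24

-24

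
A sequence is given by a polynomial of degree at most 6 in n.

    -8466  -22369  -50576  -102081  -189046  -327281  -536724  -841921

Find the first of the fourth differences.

-3168

First differences: -13903, -28207, -51505, -86965, -138235, -209443, -305197
Second differences: -14304, -23298, -35460, -51270, -71208, -95754
Third differences: -8994, -12162, -15810, -19938, -24546
Fourth differences: -3168, -3648, -4128, -4608
Fifth differences: -480, -480, -480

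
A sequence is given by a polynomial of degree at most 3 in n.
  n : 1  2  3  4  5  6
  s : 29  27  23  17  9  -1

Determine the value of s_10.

D1: -2  -4  -6  -8  -10
D2: -2  -2  -2  -2
Constant second difference = -2, so extend:
-10 − 2 = -12;  -1 − 12 = -13
-12 − 2 = -14;  -13 − 14 = -27
-14 − 2 = -16;  -27 − 16 = -43
-16 − 2 = -18;  -43 − 18 = -61

-61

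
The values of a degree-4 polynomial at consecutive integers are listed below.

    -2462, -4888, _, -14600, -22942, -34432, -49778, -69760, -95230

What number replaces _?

Using the last 6 terms:
First differences: -8342  -11490  -15346  -19982  -25470
Second differences: -3148  -3856  -4636  -5488
Third differences: -708  -780  -852
Fourth differences: -72  -72
Constant fourth difference = -72.
Extend backward: -708 + 72 = -636;  -3148 + 636 = -2512;  -8342 + 2512 = -5830;  -14600 + 5830 = -8770

-8770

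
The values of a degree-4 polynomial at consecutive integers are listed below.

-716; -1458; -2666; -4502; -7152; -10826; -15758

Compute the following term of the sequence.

-742, -1208, -1836, -2650, -3674, -4932
-466, -628, -814, -1024, -1258
-162, -186, -210, -234
-24, -24, -24
Constant fourth difference = -24, so extend:
-234 − 24 = -258;  -1258 − 258 = -1516;  -4932 − 1516 = -6448;  -15758 − 6448 = -22206

-22206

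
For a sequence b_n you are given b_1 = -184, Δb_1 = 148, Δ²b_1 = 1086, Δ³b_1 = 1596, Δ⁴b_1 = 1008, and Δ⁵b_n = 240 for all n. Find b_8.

119838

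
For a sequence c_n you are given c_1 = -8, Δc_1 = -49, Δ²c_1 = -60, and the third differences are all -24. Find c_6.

-1093

Build the table forward from the leading diagonal:
Δ³: -24  -24  -24  -24  -24  -24
Δ²: -60  -84  -108  -132  -156  -180
Δ: -49  -109  -193  -301  -433  -589
c: -8  -57  -166  -359  -660  -1093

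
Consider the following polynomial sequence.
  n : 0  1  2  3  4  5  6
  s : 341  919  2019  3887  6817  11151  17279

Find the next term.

Δ: 578, 1100, 1868, 2930, 4334, 6128
Δ²: 522, 768, 1062, 1404, 1794
Δ³: 246, 294, 342, 390
Δ⁴: 48, 48, 48
Constant fourth difference = 48, so extend:
390 + 48 = 438;  1794 + 438 = 2232;  6128 + 2232 = 8360;  17279 + 8360 = 25639

25639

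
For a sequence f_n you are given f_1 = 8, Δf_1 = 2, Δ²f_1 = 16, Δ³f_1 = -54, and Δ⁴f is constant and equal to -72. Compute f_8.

Build the table forward from the leading diagonal:
Fourth differences: -72, -72, -72, -72, -72, -72, -72, -72
Third differences: -54, -126, -198, -270, -342, -414, -486, -558
Second differences: 16, -38, -164, -362, -632, -974, -1388, -1874
First differences: 2, 18, -20, -184, -546, -1178, -2152, -3540
f: 8, 10, 28, 8, -176, -722, -1900, -4052

-4052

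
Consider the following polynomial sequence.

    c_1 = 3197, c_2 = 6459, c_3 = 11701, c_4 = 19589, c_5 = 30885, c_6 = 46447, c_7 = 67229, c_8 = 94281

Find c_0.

D1: 3262  5242  7888  11296  15562  20782  27052
D2: 1980  2646  3408  4266  5220  6270
D3: 666  762  858  954  1050
D4: 96  96  96  96
The fourth differences are constant at 96.
Work back: 666 − 96 = 570;  1980 − 570 = 1410;  3262 − 1410 = 1852;  3197 − 1852 = 1345

1345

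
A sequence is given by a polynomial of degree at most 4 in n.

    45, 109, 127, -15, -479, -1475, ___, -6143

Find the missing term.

-3261

Using the first 6 terms:
64  18  -142  -464  -996
-46  -160  -322  -532
-114  -162  -210
-48  -48
Constant fourth difference = -48.
Extend forward: -210 − 48 = -258;  -532 − 258 = -790;  -996 − 790 = -1786;  -1475 − 1786 = -3261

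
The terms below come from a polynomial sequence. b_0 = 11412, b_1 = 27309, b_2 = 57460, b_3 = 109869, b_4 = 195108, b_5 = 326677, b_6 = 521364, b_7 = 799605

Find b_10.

15897  30151  52409  85239  131569  194687  278241
14254  22258  32830  46330  63118  83554
8004  10572  13500  16788  20436
2568  2928  3288  3648
360  360  360
Fifth differences constant at 360.
3648 + 360 = 4008;  20436 + 4008 = 24444;  83554 + 24444 = 107998;  278241 + 107998 = 386239;  799605 + 386239 = 1185844
4008 + 360 = 4368;  24444 + 4368 = 28812;  107998 + 28812 = 136810;  386239 + 136810 = 523049;  1185844 + 523049 = 1708893
4368 + 360 = 4728;  28812 + 4728 = 33540;  136810 + 33540 = 170350;  523049 + 170350 = 693399;  1708893 + 693399 = 2402292

2402292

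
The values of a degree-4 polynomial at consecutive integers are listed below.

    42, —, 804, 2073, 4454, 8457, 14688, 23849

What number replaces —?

Using the last 6 terms:
First differences: 1269  2381  4003  6231  9161
Second differences: 1112  1622  2228  2930
Third differences: 510  606  702
Fourth differences: 96  96
Constant fourth difference = 96.
Extend backward: 510 − 96 = 414;  1112 − 414 = 698;  1269 − 698 = 571;  804 − 571 = 233

233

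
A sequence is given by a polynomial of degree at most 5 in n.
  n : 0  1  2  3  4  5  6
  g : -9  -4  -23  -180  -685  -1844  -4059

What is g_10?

-34879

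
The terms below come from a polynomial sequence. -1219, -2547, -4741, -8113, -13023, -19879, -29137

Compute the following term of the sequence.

-41301

D1: -1328 , -2194 , -3372 , -4910 , -6856 , -9258
D2: -866 , -1178 , -1538 , -1946 , -2402
D3: -312 , -360 , -408 , -456
D4: -48 , -48 , -48
Constant fourth difference = -48, so extend:
-456 − 48 = -504;  -2402 − 504 = -2906;  -9258 − 2906 = -12164;  -29137 − 12164 = -41301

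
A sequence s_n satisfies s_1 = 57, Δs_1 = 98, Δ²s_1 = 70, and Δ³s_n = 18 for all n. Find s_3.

323

Build the table forward from the leading diagonal:
Third differences: 18, 18, 18
Second differences: 70, 88, 106
First differences: 98, 168, 256
s: 57, 155, 323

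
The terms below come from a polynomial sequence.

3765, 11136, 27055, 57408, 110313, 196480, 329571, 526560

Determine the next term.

808093

D1: 7371 , 15919 , 30353 , 52905 , 86167 , 133091 , 196989
D2: 8548 , 14434 , 22552 , 33262 , 46924 , 63898
D3: 5886 , 8118 , 10710 , 13662 , 16974
D4: 2232 , 2592 , 2952 , 3312
D5: 360 , 360 , 360
Fifth differences constant at 360.
3312 + 360 = 3672;  16974 + 3672 = 20646;  63898 + 20646 = 84544;  196989 + 84544 = 281533;  526560 + 281533 = 808093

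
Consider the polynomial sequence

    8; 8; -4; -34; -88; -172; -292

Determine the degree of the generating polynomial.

3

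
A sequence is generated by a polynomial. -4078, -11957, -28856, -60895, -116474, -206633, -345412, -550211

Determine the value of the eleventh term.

D1: -7879 , -16899 , -32039 , -55579 , -90159 , -138779 , -204799
D2: -9020 , -15140 , -23540 , -34580 , -48620 , -66020
D3: -6120 , -8400 , -11040 , -14040 , -17400
D4: -2280 , -2640 , -3000 , -3360
D5: -360 , -360 , -360
Fifth differences constant at -360.
-3360 − 360 = -3720;  -17400 − 3720 = -21120;  -66020 − 21120 = -87140;  -204799 − 87140 = -291939;  -550211 − 291939 = -842150
-3720 − 360 = -4080;  -21120 − 4080 = -25200;  -87140 − 25200 = -112340;  -291939 − 112340 = -404279;  -842150 − 404279 = -1246429
-4080 − 360 = -4440;  -25200 − 4440 = -29640;  -112340 − 29640 = -141980;  -404279 − 141980 = -546259;  -1246429 − 546259 = -1792688

-1792688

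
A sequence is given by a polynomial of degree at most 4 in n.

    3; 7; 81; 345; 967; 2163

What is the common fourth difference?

48

Δ: 4, 74, 264, 622, 1196
Δ²: 70, 190, 358, 574
Δ³: 120, 168, 216
Δ⁴: 48, 48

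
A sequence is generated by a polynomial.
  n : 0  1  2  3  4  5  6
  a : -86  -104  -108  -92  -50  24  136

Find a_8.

498

First differences: -18, -4, 16, 42, 74, 112
Second differences: 14, 20, 26, 32, 38
Third differences: 6, 6, 6, 6
The third differences are constant (6).
38 + 6 = 44;  112 + 44 = 156;  136 + 156 = 292
44 + 6 = 50;  156 + 50 = 206;  292 + 206 = 498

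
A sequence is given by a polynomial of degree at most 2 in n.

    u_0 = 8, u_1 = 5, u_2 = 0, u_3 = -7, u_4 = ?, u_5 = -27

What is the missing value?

-16

Using the first 4 terms:
-3, -5, -7
-2, -2
Constant second difference = -2.
Extend forward: -7 − 2 = -9;  -7 − 9 = -16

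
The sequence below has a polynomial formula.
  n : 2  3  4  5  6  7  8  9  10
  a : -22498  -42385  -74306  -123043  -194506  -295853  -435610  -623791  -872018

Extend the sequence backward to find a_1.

-10871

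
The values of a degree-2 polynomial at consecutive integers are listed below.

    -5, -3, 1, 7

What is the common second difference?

First differences: 2, 4, 6
Second differences: 2, 2

2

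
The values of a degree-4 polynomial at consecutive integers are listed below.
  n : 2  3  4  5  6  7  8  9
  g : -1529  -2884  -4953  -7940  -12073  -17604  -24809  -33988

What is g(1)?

Δ: -1355, -2069, -2987, -4133, -5531, -7205, -9179
Δ²: -714, -918, -1146, -1398, -1674, -1974
Δ³: -204, -228, -252, -276, -300
Δ⁴: -24, -24, -24, -24
The fourth differences are constant at -24.
Work back: -204 + 24 = -180;  -714 + 180 = -534;  -1355 + 534 = -821;  -1529 + 821 = -708

-708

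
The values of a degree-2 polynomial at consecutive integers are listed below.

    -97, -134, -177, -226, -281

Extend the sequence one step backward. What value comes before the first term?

-66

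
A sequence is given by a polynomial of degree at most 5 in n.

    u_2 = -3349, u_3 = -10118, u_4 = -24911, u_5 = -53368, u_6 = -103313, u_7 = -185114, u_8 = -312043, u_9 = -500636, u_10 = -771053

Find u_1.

-788

-6769  -14793  -28457  -49945  -81801  -126929  -188593  -270417
-8024  -13664  -21488  -31856  -45128  -61664  -81824
-5640  -7824  -10368  -13272  -16536  -20160
-2184  -2544  -2904  -3264  -3624
-360  -360  -360  -360
The fifth differences are constant at -360.
Work back: -2184 + 360 = -1824;  -5640 + 1824 = -3816;  -8024 + 3816 = -4208;  -6769 + 4208 = -2561;  -3349 + 2561 = -788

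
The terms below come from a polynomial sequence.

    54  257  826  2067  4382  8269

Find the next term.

Δ: 203, 569, 1241, 2315, 3887
Δ²: 366, 672, 1074, 1572
Δ³: 306, 402, 498
Δ⁴: 96, 96
Constant fourth difference = 96, so extend:
498 + 96 = 594;  1572 + 594 = 2166;  3887 + 2166 = 6053;  8269 + 6053 = 14322

14322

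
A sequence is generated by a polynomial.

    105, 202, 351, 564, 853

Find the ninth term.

Δ: 97 , 149 , 213 , 289
Δ²: 52 , 64 , 76
Δ³: 12 , 12
Third differences constant at 12.
76 + 12 = 88;  289 + 88 = 377;  853 + 377 = 1230
88 + 12 = 100;  377 + 100 = 477;  1230 + 477 = 1707
100 + 12 = 112;  477 + 112 = 589;  1707 + 589 = 2296
112 + 12 = 124;  589 + 124 = 713;  2296 + 713 = 3009

3009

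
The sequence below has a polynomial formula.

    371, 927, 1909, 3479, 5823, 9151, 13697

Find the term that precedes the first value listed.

First differences: 556  982  1570  2344  3328  4546
Second differences: 426  588  774  984  1218
Third differences: 162  186  210  234
Fourth differences: 24  24  24
The fourth differences are constant at 24.
Work back: 162 − 24 = 138;  426 − 138 = 288;  556 − 288 = 268;  371 − 268 = 103

103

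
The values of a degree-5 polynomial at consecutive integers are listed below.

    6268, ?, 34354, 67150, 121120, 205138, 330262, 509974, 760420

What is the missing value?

15802

Using the last 7 terms:
32796, 53970, 84018, 125124, 179712, 250446
21174, 30048, 41106, 54588, 70734
8874, 11058, 13482, 16146
2184, 2424, 2664
240, 240
Constant fifth difference = 240.
Extend backward: 2184 − 240 = 1944;  8874 − 1944 = 6930;  21174 − 6930 = 14244;  32796 − 14244 = 18552;  34354 − 18552 = 15802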